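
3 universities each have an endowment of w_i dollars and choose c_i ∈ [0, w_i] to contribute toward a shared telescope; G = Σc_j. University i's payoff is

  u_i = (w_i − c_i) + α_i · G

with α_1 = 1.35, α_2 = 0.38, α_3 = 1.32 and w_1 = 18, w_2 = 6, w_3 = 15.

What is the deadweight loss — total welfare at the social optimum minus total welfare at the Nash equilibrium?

∂u_i/∂c_i = α_i − 1, so university i contributes w_i if α_i > 1, else 0.
α_i > 1 for i ∈ {1, 3}; NE contributions (18, 0, 15), G = 33.
W^NE = Σw_i − G^NE + (Σα_i)·G^NE = 39 + 2.05·33 = 106.65.
Planner: ∂(Σu_j)/∂c_i = Σα_j − 1 = 2.05 > 0, so everyone contributes w_i; G^SO = 39, W^SO = 39 + 2.05·39 = 118.95.
Deadweight loss = 12.3.

12.3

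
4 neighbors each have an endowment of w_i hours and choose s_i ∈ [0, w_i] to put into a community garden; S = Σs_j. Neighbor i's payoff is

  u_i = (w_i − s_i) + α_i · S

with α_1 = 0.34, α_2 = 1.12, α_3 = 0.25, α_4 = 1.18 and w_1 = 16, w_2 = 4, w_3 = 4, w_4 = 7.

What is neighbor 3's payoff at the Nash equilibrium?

6.75

∂u_i/∂s_i = α_i − 1, so neighbor i contributes w_i if α_i > 1, else 0.
α_i > 1 for i ∈ {2, 4}; NE contributions (0, 4, 0, 7), S = 11.
u_3 = (4 − 0) + 0.25·11 = 6.75.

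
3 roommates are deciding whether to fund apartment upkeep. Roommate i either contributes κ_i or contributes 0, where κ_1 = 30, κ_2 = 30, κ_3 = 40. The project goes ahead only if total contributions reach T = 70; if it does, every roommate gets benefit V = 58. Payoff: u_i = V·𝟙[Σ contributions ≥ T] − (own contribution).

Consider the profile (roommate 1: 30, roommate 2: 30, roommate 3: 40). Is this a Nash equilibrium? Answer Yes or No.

Total = 100 ≥ 70: provided.
Roommate 1 (pledges 30, payoff 28): dropping to 0 → total 70, payoff 58. Profitable deviation.

No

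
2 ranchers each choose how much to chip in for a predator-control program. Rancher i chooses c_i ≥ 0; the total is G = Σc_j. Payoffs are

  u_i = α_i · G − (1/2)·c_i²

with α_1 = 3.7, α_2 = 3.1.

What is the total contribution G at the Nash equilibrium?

Rancher i's FOC: ∂u_i/∂c_i = α_i − c_i = 0, so c_i* = α_i.
NE contributions = (3.7, 3.1); G = 6.8.

6.8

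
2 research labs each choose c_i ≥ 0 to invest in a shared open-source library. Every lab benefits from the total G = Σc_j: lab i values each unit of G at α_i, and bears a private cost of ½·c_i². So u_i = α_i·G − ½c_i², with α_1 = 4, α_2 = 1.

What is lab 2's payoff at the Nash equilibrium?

Lab i's FOC: ∂u_i/∂c_i = α_i − c_i = 0, so c_i* = α_i.
NE contributions = (4, 1); G = 5.
u_2 = α_2·G − ½·(c_2)² = 1·5 − ½·1² = 4.5.

4.5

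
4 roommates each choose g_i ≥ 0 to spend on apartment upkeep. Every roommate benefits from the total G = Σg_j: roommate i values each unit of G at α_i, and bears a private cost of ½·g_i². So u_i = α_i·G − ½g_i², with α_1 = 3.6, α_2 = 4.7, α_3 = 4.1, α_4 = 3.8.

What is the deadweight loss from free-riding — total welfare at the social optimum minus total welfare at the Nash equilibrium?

295.59

Roommate i's FOC: ∂u_i/∂g_i = α_i − g_i = 0, so g_i* = α_i.
NE contributions = (3.6, 4.7, 4.1, 3.8); G = 16.2.
W^NE = (Σα)·G − ½Σα_i² = 16.2² − ½·66.3 = 229.29.
Planner sets g_i = Σα_j = 16.2 for every i, so G^SO = 4·16.2 = 64.8.
W^SO = (Σα)·G^SO − ½·4·(Σα)² = (4/2)·16.2² = 524.88.
Deadweight loss = W^SO − W^NE = 295.59.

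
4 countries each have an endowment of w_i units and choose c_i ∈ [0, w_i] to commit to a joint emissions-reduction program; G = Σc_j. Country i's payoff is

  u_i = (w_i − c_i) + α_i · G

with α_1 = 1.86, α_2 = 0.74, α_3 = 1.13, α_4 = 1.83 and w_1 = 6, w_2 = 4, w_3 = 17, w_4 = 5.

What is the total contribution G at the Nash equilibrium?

28

∂u_i/∂c_i = α_i − 1, so country i contributes w_i if α_i > 1, else 0.
α_i > 1 for i ∈ {1, 3, 4}; NE contributions (6, 0, 17, 5), G = 28.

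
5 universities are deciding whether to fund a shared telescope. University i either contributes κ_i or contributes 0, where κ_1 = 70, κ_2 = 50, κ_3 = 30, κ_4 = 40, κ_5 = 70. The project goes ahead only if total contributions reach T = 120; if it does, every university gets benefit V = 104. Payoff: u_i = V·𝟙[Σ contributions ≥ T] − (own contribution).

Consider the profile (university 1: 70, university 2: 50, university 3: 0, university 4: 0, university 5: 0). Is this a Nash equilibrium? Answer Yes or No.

Yes

Total = 120 ≥ 120: provided.
University 1 (pledges 70, payoff 34): dropping to 0 → total 50, payoff 0. No gain.
University 2 (pledges 50, payoff 54): dropping to 0 → total 70, payoff 0. No gain.
University 3 (pledges 0, payoff 104): pledging 30 → total 150, payoff 74. No gain.
University 4 (pledges 0, payoff 104): pledging 40 → total 160, payoff 64. No gain.
University 5 (pledges 0, payoff 104): pledging 70 → total 190, payoff 34. No gain.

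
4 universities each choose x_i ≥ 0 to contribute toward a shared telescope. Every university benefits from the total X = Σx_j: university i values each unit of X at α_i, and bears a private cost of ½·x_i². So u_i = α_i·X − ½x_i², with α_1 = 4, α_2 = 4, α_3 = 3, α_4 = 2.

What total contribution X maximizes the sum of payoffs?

Planner FOC: ∂(Σu_j)/∂x_i = (Σα_j) − x_i = 0, so x_i^SO = Σα_j = 13 for every i; X^SO = 52.

52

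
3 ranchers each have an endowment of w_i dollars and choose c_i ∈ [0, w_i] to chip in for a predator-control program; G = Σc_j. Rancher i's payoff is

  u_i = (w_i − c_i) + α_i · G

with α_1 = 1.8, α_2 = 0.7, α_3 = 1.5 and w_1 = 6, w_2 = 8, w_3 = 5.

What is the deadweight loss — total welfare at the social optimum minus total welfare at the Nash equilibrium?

∂u_i/∂c_i = α_i − 1, so rancher i contributes w_i if α_i > 1, else 0.
α_i > 1 for i ∈ {1, 3}; NE contributions (6, 0, 5), G = 11.
W^NE = Σw_i − G^NE + (Σα_i)·G^NE = 19 + 3·11 = 52.
Planner: ∂(Σu_j)/∂c_i = Σα_j − 1 = 3 > 0, so everyone contributes w_i; G^SO = 19, W^SO = 19 + 3·19 = 76.
Deadweight loss = 24.

24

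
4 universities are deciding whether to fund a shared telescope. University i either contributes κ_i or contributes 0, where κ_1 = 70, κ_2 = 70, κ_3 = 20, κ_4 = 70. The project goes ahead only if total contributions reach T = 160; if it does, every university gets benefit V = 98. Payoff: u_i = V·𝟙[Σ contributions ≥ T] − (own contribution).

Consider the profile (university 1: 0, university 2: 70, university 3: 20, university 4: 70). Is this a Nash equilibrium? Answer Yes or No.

Yes

Total = 160 ≥ 160: provided.
University 1 (pledges 0, payoff 98): pledging 70 → total 230, payoff 28. No gain.
University 2 (pledges 70, payoff 28): dropping to 0 → total 90, payoff 0. No gain.
University 3 (pledges 20, payoff 78): dropping to 0 → total 140, payoff 0. No gain.
University 4 (pledges 70, payoff 28): dropping to 0 → total 90, payoff 0. No gain.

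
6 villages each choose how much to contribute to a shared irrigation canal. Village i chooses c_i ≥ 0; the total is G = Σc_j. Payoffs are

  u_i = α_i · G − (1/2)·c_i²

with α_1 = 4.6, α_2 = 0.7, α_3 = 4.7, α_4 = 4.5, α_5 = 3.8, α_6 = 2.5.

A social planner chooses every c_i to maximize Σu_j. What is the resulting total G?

Planner FOC: ∂(Σu_j)/∂c_i = (Σα_j) − c_i = 0, so c_i^SO = Σα_j = 20.8 for every i; G^SO = 124.8.

124.8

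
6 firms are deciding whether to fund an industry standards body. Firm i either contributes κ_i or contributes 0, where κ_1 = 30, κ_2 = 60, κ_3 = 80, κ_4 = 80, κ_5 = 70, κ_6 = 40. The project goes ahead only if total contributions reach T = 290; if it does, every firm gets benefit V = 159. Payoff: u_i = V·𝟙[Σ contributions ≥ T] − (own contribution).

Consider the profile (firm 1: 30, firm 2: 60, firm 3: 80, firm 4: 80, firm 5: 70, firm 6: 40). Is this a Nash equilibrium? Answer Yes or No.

Total = 360 ≥ 290: provided.
Firm 1 (pledges 30, payoff 129): dropping to 0 → total 330, payoff 159. Profitable deviation.

No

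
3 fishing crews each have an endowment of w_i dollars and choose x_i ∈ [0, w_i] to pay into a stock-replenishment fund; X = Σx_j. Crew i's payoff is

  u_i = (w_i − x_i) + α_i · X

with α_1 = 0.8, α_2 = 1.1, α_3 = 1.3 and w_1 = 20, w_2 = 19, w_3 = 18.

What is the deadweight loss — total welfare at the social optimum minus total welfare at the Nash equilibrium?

∂u_i/∂x_i = α_i − 1, so crew i contributes w_i if α_i > 1, else 0.
α_i > 1 for i ∈ {2, 3}; NE contributions (0, 19, 18), X = 37.
W^NE = Σw_i − X^NE + (Σα_i)·X^NE = 57 + 2.2·37 = 138.4.
Planner: ∂(Σu_j)/∂x_i = Σα_j − 1 = 2.2 > 0, so everyone contributes w_i; X^SO = 57, W^SO = 57 + 2.2·57 = 182.4.
Deadweight loss = 44.

44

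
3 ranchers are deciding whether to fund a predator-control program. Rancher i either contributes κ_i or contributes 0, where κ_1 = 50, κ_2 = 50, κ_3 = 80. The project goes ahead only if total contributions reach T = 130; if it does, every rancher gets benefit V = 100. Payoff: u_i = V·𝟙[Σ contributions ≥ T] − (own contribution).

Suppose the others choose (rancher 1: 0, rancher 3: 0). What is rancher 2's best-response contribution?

Others' total = 0. Even contributing 50 gives 50 < 130: no benefit either way.
Best response: 0.

0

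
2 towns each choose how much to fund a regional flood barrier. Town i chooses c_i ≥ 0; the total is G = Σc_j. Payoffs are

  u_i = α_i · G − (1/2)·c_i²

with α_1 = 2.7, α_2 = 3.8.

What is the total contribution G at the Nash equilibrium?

6.5

Town i's FOC: ∂u_i/∂c_i = α_i − c_i = 0, so c_i* = α_i.
NE contributions = (2.7, 3.8); G = 6.5.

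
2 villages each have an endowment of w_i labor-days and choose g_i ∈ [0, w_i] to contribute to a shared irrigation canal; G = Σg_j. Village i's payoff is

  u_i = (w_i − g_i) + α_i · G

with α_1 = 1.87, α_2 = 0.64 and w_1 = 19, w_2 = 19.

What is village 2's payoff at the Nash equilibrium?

31.16

∂u_i/∂g_i = α_i − 1, so village i contributes w_i if α_i > 1, else 0.
α_i > 1 for i ∈ {1}; NE contributions (19, 0), G = 19.
u_2 = (19 − 0) + 0.64·19 = 31.16.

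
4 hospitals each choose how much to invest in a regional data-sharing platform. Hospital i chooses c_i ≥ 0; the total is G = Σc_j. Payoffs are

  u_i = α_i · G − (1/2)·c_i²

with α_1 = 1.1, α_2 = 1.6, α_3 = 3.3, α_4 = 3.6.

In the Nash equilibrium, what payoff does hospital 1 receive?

Hospital i's FOC: ∂u_i/∂c_i = α_i − c_i = 0, so c_i* = α_i.
NE contributions = (1.1, 1.6, 3.3, 3.6); G = 9.6.
u_1 = α_1·G − ½·(c_1)² = 1.1·9.6 − ½·1.1² = 9.955.

9.955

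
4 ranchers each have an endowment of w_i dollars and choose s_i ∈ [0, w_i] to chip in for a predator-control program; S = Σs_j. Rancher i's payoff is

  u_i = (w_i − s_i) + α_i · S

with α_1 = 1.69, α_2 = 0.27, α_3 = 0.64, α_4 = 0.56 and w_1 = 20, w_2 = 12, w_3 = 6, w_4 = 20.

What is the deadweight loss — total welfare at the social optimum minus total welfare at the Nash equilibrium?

82.08

∂u_i/∂s_i = α_i − 1, so rancher i contributes w_i if α_i > 1, else 0.
α_i > 1 for i ∈ {1}; NE contributions (20, 0, 0, 0), S = 20.
W^NE = Σw_i − S^NE + (Σα_i)·S^NE = 58 + 2.16·20 = 101.2.
Planner: ∂(Σu_j)/∂s_i = Σα_j − 1 = 2.16 > 0, so everyone contributes w_i; S^SO = 58, W^SO = 58 + 2.16·58 = 183.28.
Deadweight loss = 82.08.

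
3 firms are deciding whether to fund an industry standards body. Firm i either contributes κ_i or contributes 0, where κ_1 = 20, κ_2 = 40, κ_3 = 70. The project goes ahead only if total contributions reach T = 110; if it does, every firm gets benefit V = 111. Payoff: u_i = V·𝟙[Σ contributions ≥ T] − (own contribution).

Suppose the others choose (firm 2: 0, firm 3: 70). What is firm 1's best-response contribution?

Others' total = 70. Even contributing 20 gives 90 < 110: no benefit either way.
Best response: 0.

0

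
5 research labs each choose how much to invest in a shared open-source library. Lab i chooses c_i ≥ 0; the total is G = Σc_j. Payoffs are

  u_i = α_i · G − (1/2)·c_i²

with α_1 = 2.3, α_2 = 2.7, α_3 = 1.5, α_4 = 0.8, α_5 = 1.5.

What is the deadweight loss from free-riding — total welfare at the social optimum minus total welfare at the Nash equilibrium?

Lab i's FOC: ∂u_i/∂c_i = α_i − c_i = 0, so c_i* = α_i.
NE contributions = (2.3, 2.7, 1.5, 0.8, 1.5); G = 8.8.
W^NE = (Σα)·G − ½Σα_i² = 8.8² − ½·17.72 = 68.58.
Planner sets c_i = Σα_j = 8.8 for every i, so G^SO = 5·8.8 = 44.
W^SO = (Σα)·G^SO − ½·5·(Σα)² = (5/2)·8.8² = 193.6.
Deadweight loss = W^SO − W^NE = 125.02.

125.02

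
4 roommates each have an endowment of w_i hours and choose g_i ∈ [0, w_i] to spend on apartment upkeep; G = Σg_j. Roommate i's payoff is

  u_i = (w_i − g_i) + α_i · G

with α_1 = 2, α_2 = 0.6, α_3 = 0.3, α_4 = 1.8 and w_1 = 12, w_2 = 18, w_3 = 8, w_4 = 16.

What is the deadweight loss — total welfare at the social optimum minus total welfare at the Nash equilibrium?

∂u_i/∂g_i = α_i − 1, so roommate i contributes w_i if α_i > 1, else 0.
α_i > 1 for i ∈ {1, 4}; NE contributions (12, 0, 0, 16), G = 28.
W^NE = Σw_i − G^NE + (Σα_i)·G^NE = 54 + 3.7·28 = 157.6.
Planner: ∂(Σu_j)/∂g_i = Σα_j − 1 = 3.7 > 0, so everyone contributes w_i; G^SO = 54, W^SO = 54 + 3.7·54 = 253.8.
Deadweight loss = 96.2.

96.2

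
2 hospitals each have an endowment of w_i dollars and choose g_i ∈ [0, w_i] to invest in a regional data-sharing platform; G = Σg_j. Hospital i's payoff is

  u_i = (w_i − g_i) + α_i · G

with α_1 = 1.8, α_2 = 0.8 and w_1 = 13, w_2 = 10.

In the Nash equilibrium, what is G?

∂u_i/∂g_i = α_i − 1, so hospital i contributes w_i if α_i > 1, else 0.
α_i > 1 for i ∈ {1}; NE contributions (13, 0), G = 13.

13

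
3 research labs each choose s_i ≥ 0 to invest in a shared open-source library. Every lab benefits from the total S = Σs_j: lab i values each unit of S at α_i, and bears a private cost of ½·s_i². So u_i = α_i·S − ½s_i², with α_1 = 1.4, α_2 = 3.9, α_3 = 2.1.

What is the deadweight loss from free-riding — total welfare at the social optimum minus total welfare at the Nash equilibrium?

38.17

Lab i's FOC: ∂u_i/∂s_i = α_i − s_i = 0, so s_i* = α_i.
NE contributions = (1.4, 3.9, 2.1); S = 7.4.
W^NE = (Σα)·S − ½Σα_i² = 7.4² − ½·21.58 = 43.97.
Planner sets s_i = Σα_j = 7.4 for every i, so S^SO = 3·7.4 = 22.2.
W^SO = (Σα)·S^SO − ½·3·(Σα)² = (3/2)·7.4² = 82.14.
Deadweight loss = W^SO − W^NE = 38.17.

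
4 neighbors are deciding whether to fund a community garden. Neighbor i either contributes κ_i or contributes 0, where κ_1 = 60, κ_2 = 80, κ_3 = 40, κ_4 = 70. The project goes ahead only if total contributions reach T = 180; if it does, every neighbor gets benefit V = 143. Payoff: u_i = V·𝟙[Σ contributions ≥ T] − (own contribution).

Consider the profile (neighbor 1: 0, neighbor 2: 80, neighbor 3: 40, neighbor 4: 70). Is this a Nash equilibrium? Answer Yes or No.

Total = 190 ≥ 180: provided.
Neighbor 1 (pledges 0, payoff 143): pledging 60 → total 250, payoff 83. No gain.
Neighbor 2 (pledges 80, payoff 63): dropping to 0 → total 110, payoff 0. No gain.
Neighbor 3 (pledges 40, payoff 103): dropping to 0 → total 150, payoff 0. No gain.
Neighbor 4 (pledges 70, payoff 73): dropping to 0 → total 120, payoff 0. No gain.

Yes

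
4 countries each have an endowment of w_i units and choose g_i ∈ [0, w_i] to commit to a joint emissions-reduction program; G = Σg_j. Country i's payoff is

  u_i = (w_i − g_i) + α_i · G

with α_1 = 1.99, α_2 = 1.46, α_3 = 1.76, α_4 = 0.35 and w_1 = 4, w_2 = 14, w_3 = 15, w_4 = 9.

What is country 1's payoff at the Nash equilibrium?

∂u_i/∂g_i = α_i − 1, so country i contributes w_i if α_i > 1, else 0.
α_i > 1 for i ∈ {1, 2, 3}; NE contributions (4, 14, 15, 0), G = 33.
u_1 = (4 − 4) + 1.99·33 = 65.67.

65.67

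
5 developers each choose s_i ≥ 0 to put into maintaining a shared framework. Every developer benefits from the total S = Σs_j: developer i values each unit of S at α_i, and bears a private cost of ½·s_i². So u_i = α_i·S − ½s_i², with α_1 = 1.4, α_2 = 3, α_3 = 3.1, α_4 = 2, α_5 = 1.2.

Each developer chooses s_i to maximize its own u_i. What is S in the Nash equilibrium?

10.7

Developer i's FOC: ∂u_i/∂s_i = α_i − s_i = 0, so s_i* = α_i.
NE contributions = (1.4, 3, 3.1, 2, 1.2); S = 10.7.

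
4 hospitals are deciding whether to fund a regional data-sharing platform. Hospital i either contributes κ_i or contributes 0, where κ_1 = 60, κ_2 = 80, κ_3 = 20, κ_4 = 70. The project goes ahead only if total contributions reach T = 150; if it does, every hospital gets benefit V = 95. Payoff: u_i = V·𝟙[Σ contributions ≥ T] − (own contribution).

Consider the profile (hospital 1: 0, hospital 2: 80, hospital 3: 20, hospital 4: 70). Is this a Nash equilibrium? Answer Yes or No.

Total = 170 ≥ 150: provided.
Hospital 1 (pledges 0, payoff 95): pledging 60 → total 230, payoff 35. No gain.
Hospital 2 (pledges 80, payoff 15): dropping to 0 → total 90, payoff 0. No gain.
Hospital 3 (pledges 20, payoff 75): dropping to 0 → total 150, payoff 95. Profitable deviation.

No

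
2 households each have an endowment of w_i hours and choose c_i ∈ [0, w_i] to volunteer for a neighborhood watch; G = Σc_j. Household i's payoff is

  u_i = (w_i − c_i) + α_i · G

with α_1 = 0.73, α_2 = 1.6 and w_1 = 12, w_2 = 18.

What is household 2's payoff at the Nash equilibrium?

∂u_i/∂c_i = α_i − 1, so household i contributes w_i if α_i > 1, else 0.
α_i > 1 for i ∈ {2}; NE contributions (0, 18), G = 18.
u_2 = (18 − 18) + 1.6·18 = 28.8.

28.8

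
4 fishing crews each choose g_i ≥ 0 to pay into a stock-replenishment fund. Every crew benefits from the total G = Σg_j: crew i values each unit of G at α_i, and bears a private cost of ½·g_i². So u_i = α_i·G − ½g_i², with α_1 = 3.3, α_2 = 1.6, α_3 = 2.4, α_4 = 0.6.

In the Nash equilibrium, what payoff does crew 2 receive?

11.36

Crew i's FOC: ∂u_i/∂g_i = α_i − g_i = 0, so g_i* = α_i.
NE contributions = (3.3, 1.6, 2.4, 0.6); G = 7.9.
u_2 = α_2·G − ½·(g_2)² = 1.6·7.9 − ½·1.6² = 11.36.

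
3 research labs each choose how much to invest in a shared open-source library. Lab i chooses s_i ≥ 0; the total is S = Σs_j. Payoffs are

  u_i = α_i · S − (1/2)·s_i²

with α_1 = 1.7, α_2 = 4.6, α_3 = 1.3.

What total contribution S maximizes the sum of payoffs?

22.8

Planner FOC: ∂(Σu_j)/∂s_i = (Σα_j) − s_i = 0, so s_i^SO = Σα_j = 7.6 for every i; S^SO = 22.8.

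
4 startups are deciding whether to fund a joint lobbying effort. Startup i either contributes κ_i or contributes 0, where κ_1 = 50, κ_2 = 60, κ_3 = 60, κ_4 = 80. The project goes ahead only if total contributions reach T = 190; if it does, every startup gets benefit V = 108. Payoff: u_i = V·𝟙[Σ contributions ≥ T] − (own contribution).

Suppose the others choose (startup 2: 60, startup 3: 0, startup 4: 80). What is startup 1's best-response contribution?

50

Others' total = 140. Contributing 50 brings total to 190 ≥ 190: gain V − κ_1 = 58.
Best response: 50.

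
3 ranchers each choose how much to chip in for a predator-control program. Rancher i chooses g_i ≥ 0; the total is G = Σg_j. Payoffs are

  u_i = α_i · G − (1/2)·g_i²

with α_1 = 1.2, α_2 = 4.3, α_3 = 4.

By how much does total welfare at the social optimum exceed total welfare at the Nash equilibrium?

Rancher i's FOC: ∂u_i/∂g_i = α_i − g_i = 0, so g_i* = α_i.
NE contributions = (1.2, 4.3, 4); G = 9.5.
W^NE = (Σα)·G − ½Σα_i² = 9.5² − ½·35.93 = 72.285.
Planner sets g_i = Σα_j = 9.5 for every i, so G^SO = 3·9.5 = 28.5.
W^SO = (Σα)·G^SO − ½·3·(Σα)² = (3/2)·9.5² = 135.375.
Deadweight loss = W^SO − W^NE = 63.09.

63.09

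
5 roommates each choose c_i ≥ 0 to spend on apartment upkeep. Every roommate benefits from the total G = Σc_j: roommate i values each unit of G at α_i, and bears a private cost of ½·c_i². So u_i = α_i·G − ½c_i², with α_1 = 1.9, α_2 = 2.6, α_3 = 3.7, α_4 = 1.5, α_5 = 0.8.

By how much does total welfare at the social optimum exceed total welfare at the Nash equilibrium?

Roommate i's FOC: ∂u_i/∂c_i = α_i − c_i = 0, so c_i* = α_i.
NE contributions = (1.9, 2.6, 3.7, 1.5, 0.8); G = 10.5.
W^NE = (Σα)·G − ½Σα_i² = 10.5² − ½·26.95 = 96.775.
Planner sets c_i = Σα_j = 10.5 for every i, so G^SO = 5·10.5 = 52.5.
W^SO = (Σα)·G^SO − ½·5·(Σα)² = (5/2)·10.5² = 275.625.
Deadweight loss = W^SO − W^NE = 178.85.

178.85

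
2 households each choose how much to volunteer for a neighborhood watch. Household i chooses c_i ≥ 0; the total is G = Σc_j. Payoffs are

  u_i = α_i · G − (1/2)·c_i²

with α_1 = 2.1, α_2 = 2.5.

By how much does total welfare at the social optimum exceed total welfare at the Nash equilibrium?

5.33

Household i's FOC: ∂u_i/∂c_i = α_i − c_i = 0, so c_i* = α_i.
NE contributions = (2.1, 2.5); G = 4.6.
W^NE = (Σα)·G − ½Σα_i² = 4.6² − ½·10.66 = 15.83.
Planner sets c_i = Σα_j = 4.6 for every i, so G^SO = 2·4.6 = 9.2.
W^SO = (Σα)·G^SO − ½·2·(Σα)² = (2/2)·4.6² = 21.16.
Deadweight loss = W^SO − W^NE = 5.33.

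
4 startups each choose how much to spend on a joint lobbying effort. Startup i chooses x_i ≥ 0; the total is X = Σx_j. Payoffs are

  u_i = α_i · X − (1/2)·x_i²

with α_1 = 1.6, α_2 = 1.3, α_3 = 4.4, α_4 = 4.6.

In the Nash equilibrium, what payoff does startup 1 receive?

17.76

Startup i's FOC: ∂u_i/∂x_i = α_i − x_i = 0, so x_i* = α_i.
NE contributions = (1.6, 1.3, 4.4, 4.6); X = 11.9.
u_1 = α_1·X − ½·(x_1)² = 1.6·11.9 − ½·1.6² = 17.76.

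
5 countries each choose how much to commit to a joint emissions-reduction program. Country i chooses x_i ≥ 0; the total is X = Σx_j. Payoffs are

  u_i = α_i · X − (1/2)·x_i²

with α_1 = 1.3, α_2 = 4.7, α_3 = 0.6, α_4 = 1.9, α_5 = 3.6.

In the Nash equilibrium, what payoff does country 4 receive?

21.185

Country i's FOC: ∂u_i/∂x_i = α_i − x_i = 0, so x_i* = α_i.
NE contributions = (1.3, 4.7, 0.6, 1.9, 3.6); X = 12.1.
u_4 = α_4·X − ½·(x_4)² = 1.9·12.1 − ½·1.9² = 21.185.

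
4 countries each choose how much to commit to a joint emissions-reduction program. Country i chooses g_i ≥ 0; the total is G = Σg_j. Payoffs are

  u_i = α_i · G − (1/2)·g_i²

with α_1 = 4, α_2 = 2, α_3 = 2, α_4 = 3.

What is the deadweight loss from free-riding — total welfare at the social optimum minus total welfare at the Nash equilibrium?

137.5

Country i's FOC: ∂u_i/∂g_i = α_i − g_i = 0, so g_i* = α_i.
NE contributions = (4, 2, 2, 3); G = 11.
W^NE = (Σα)·G − ½Σα_i² = 11² − ½·33 = 104.5.
Planner sets g_i = Σα_j = 11 for every i, so G^SO = 4·11 = 44.
W^SO = (Σα)·G^SO − ½·4·(Σα)² = (4/2)·11² = 242.
Deadweight loss = W^SO − W^NE = 137.5.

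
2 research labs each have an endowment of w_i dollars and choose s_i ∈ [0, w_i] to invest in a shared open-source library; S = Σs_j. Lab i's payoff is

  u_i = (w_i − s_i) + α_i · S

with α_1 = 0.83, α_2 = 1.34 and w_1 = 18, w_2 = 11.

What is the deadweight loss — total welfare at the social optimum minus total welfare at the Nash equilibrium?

21.06

∂u_i/∂s_i = α_i − 1, so lab i contributes w_i if α_i > 1, else 0.
α_i > 1 for i ∈ {2}; NE contributions (0, 11), S = 11.
W^NE = Σw_i − S^NE + (Σα_i)·S^NE = 29 + 1.17·11 = 41.87.
Planner: ∂(Σu_j)/∂s_i = Σα_j − 1 = 1.17 > 0, so everyone contributes w_i; S^SO = 29, W^SO = 29 + 1.17·29 = 62.93.
Deadweight loss = 21.06.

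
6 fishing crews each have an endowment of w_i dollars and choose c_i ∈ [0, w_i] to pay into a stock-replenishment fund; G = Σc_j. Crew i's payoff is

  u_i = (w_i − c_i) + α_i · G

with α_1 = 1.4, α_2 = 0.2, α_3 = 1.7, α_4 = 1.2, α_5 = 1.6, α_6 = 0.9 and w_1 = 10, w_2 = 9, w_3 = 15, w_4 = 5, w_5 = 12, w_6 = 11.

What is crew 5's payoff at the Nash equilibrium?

67.2

∂u_i/∂c_i = α_i − 1, so crew i contributes w_i if α_i > 1, else 0.
α_i > 1 for i ∈ {1, 3, 4, 5}; NE contributions (10, 0, 15, 5, 12, 0), G = 42.
u_5 = (12 − 12) + 1.6·42 = 67.2.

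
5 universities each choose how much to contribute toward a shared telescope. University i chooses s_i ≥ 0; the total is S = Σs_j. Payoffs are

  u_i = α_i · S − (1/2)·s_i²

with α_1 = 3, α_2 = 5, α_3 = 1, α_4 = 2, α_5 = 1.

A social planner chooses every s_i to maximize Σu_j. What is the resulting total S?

60

Planner FOC: ∂(Σu_j)/∂s_i = (Σα_j) − s_i = 0, so s_i^SO = Σα_j = 12 for every i; S^SO = 60.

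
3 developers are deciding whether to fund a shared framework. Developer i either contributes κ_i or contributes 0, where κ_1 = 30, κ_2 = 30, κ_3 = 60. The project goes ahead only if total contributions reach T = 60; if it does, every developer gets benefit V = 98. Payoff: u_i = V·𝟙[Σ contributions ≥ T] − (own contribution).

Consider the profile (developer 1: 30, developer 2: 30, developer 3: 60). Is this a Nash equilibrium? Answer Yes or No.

No

Total = 120 ≥ 60: provided.
Developer 1 (pledges 30, payoff 68): dropping to 0 → total 90, payoff 98. Profitable deviation.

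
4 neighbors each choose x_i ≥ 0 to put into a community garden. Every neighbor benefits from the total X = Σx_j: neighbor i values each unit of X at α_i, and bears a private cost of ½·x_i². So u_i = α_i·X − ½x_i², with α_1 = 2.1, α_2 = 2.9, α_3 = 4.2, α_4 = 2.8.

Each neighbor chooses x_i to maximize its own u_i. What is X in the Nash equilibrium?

Neighbor i's FOC: ∂u_i/∂x_i = α_i − x_i = 0, so x_i* = α_i.
NE contributions = (2.1, 2.9, 4.2, 2.8); X = 12.

12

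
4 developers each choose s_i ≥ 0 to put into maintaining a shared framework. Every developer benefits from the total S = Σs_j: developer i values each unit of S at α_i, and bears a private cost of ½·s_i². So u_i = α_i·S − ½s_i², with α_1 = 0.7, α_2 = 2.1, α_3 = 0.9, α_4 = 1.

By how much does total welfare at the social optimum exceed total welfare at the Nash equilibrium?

Developer i's FOC: ∂u_i/∂s_i = α_i − s_i = 0, so s_i* = α_i.
NE contributions = (0.7, 2.1, 0.9, 1); S = 4.7.
W^NE = (Σα)·S − ½Σα_i² = 4.7² − ½·6.71 = 18.735.
Planner sets s_i = Σα_j = 4.7 for every i, so S^SO = 4·4.7 = 18.8.
W^SO = (Σα)·S^SO − ½·4·(Σα)² = (4/2)·4.7² = 44.18.
Deadweight loss = W^SO − W^NE = 25.445.

25.445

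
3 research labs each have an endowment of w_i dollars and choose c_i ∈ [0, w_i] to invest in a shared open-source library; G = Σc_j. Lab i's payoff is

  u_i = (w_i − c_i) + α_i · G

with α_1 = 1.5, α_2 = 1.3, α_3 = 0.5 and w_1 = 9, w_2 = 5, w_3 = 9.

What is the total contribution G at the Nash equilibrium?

∂u_i/∂c_i = α_i − 1, so lab i contributes w_i if α_i > 1, else 0.
α_i > 1 for i ∈ {1, 2}; NE contributions (9, 5, 0), G = 14.

14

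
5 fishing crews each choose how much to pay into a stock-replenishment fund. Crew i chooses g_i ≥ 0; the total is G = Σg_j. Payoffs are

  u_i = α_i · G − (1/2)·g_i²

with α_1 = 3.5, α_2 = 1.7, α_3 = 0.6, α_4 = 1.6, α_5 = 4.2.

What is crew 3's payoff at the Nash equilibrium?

6.78

Crew i's FOC: ∂u_i/∂g_i = α_i − g_i = 0, so g_i* = α_i.
NE contributions = (3.5, 1.7, 0.6, 1.6, 4.2); G = 11.6.
u_3 = α_3·G − ½·(g_3)² = 0.6·11.6 − ½·0.6² = 6.78.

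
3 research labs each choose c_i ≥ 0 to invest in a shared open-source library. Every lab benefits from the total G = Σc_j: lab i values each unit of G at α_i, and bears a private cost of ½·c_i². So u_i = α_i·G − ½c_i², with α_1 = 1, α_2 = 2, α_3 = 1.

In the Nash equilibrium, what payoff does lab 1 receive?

Lab i's FOC: ∂u_i/∂c_i = α_i − c_i = 0, so c_i* = α_i.
NE contributions = (1, 2, 1); G = 4.
u_1 = α_1·G − ½·(c_1)² = 1·4 − ½·1² = 3.5.

3.5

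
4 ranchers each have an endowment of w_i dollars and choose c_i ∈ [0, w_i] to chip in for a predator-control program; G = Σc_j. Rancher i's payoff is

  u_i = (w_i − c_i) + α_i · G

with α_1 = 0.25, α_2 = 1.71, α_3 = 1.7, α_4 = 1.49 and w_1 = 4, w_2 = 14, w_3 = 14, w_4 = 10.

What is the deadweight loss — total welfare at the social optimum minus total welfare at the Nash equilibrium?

16.6

∂u_i/∂c_i = α_i − 1, so rancher i contributes w_i if α_i > 1, else 0.
α_i > 1 for i ∈ {2, 3, 4}; NE contributions (0, 14, 14, 10), G = 38.
W^NE = Σw_i − G^NE + (Σα_i)·G^NE = 42 + 4.15·38 = 199.7.
Planner: ∂(Σu_j)/∂c_i = Σα_j − 1 = 4.15 > 0, so everyone contributes w_i; G^SO = 42, W^SO = 42 + 4.15·42 = 216.3.
Deadweight loss = 16.6.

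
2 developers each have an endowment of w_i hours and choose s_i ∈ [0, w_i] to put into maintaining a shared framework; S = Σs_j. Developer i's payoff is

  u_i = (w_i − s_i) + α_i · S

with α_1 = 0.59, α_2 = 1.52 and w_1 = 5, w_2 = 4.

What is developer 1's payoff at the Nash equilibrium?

7.36

∂u_i/∂s_i = α_i − 1, so developer i contributes w_i if α_i > 1, else 0.
α_i > 1 for i ∈ {2}; NE contributions (0, 4), S = 4.
u_1 = (5 − 0) + 0.59·4 = 7.36.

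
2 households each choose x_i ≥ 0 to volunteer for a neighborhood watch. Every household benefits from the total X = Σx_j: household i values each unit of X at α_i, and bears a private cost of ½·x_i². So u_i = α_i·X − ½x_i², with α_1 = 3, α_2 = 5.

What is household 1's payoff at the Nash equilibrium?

19.5

Household i's FOC: ∂u_i/∂x_i = α_i − x_i = 0, so x_i* = α_i.
NE contributions = (3, 5); X = 8.
u_1 = α_1·X − ½·(x_1)² = 3·8 − ½·3² = 19.5.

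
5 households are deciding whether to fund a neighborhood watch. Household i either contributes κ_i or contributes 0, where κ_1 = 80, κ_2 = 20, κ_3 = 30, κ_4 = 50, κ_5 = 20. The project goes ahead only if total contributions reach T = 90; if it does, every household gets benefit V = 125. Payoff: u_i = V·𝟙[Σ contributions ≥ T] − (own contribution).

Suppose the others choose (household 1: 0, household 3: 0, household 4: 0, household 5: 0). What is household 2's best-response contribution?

0

Others' total = 0. Even contributing 20 gives 20 < 90: no benefit either way.
Best response: 0.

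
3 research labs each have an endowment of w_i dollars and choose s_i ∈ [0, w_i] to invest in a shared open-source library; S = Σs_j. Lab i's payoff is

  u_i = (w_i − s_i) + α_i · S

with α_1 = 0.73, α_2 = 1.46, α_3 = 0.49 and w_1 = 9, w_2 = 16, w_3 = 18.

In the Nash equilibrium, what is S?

16

∂u_i/∂s_i = α_i − 1, so lab i contributes w_i if α_i > 1, else 0.
α_i > 1 for i ∈ {2}; NE contributions (0, 16, 0), S = 16.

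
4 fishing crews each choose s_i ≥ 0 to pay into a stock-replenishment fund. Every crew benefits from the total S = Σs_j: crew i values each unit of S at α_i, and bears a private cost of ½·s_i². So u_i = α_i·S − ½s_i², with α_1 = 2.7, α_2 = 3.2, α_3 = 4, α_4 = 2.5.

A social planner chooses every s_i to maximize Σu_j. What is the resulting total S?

49.6

Planner FOC: ∂(Σu_j)/∂s_i = (Σα_j) − s_i = 0, so s_i^SO = Σα_j = 12.4 for every i; S^SO = 49.6.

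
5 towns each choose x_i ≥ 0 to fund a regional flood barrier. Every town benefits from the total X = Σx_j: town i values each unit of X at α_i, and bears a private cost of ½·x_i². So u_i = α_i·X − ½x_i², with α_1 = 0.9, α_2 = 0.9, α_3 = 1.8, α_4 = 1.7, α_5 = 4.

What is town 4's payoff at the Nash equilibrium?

Town i's FOC: ∂u_i/∂x_i = α_i − x_i = 0, so x_i* = α_i.
NE contributions = (0.9, 0.9, 1.8, 1.7, 4); X = 9.3.
u_4 = α_4·X − ½·(x_4)² = 1.7·9.3 − ½·1.7² = 14.365.

14.365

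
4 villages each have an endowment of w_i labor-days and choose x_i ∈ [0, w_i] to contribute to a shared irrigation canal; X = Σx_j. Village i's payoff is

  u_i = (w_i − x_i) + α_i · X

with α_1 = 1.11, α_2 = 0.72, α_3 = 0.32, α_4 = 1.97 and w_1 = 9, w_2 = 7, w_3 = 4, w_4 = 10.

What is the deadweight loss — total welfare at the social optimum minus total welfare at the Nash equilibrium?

∂u_i/∂x_i = α_i − 1, so village i contributes w_i if α_i > 1, else 0.
α_i > 1 for i ∈ {1, 4}; NE contributions (9, 0, 0, 10), X = 19.
W^NE = Σw_i − X^NE + (Σα_i)·X^NE = 30 + 3.12·19 = 89.28.
Planner: ∂(Σu_j)/∂x_i = Σα_j − 1 = 3.12 > 0, so everyone contributes w_i; X^SO = 30, W^SO = 30 + 3.12·30 = 123.6.
Deadweight loss = 34.32.

34.32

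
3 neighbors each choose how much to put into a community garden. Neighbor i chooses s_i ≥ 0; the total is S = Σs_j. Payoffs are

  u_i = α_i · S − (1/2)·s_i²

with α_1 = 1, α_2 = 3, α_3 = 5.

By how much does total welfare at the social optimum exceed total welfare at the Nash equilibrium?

58

Neighbor i's FOC: ∂u_i/∂s_i = α_i − s_i = 0, so s_i* = α_i.
NE contributions = (1, 3, 5); S = 9.
W^NE = (Σα)·S − ½Σα_i² = 9² − ½·35 = 63.5.
Planner sets s_i = Σα_j = 9 for every i, so S^SO = 3·9 = 27.
W^SO = (Σα)·S^SO − ½·3·(Σα)² = (3/2)·9² = 121.5.
Deadweight loss = W^SO − W^NE = 58.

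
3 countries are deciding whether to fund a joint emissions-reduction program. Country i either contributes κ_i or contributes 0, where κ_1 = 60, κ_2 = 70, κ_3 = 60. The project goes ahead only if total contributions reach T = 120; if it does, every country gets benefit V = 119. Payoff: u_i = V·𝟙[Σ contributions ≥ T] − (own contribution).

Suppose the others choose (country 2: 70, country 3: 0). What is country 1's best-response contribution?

Others' total = 70. Contributing 60 brings total to 130 ≥ 120: gain V − κ_1 = 59.
Best response: 60.

60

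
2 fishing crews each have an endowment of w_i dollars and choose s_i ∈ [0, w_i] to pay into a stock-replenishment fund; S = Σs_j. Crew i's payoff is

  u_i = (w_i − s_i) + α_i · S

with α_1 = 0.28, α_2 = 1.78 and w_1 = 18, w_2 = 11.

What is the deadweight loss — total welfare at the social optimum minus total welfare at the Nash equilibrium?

19.08

∂u_i/∂s_i = α_i − 1, so crew i contributes w_i if α_i > 1, else 0.
α_i > 1 for i ∈ {2}; NE contributions (0, 11), S = 11.
W^NE = Σw_i − S^NE + (Σα_i)·S^NE = 29 + 1.06·11 = 40.66.
Planner: ∂(Σu_j)/∂s_i = Σα_j − 1 = 1.06 > 0, so everyone contributes w_i; S^SO = 29, W^SO = 29 + 1.06·29 = 59.74.
Deadweight loss = 19.08.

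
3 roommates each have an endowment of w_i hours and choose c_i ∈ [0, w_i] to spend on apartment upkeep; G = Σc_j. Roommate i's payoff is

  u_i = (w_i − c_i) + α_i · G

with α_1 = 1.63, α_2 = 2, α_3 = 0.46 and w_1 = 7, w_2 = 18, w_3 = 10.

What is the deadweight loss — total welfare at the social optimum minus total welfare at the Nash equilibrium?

30.9

∂u_i/∂c_i = α_i − 1, so roommate i contributes w_i if α_i > 1, else 0.
α_i > 1 for i ∈ {1, 2}; NE contributions (7, 18, 0), G = 25.
W^NE = Σw_i − G^NE + (Σα_i)·G^NE = 35 + 3.09·25 = 112.25.
Planner: ∂(Σu_j)/∂c_i = Σα_j − 1 = 3.09 > 0, so everyone contributes w_i; G^SO = 35, W^SO = 35 + 3.09·35 = 143.15.
Deadweight loss = 30.9.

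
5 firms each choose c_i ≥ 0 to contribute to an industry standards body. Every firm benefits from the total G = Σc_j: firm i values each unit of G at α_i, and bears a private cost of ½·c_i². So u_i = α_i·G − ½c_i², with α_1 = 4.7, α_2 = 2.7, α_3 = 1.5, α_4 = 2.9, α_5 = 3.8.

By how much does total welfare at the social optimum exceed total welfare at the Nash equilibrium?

392.28

Firm i's FOC: ∂u_i/∂c_i = α_i − c_i = 0, so c_i* = α_i.
NE contributions = (4.7, 2.7, 1.5, 2.9, 3.8); G = 15.6.
W^NE = (Σα)·G − ½Σα_i² = 15.6² − ½·54.48 = 216.12.
Planner sets c_i = Σα_j = 15.6 for every i, so G^SO = 5·15.6 = 78.
W^SO = (Σα)·G^SO − ½·5·(Σα)² = (5/2)·15.6² = 608.4.
Deadweight loss = W^SO − W^NE = 392.28.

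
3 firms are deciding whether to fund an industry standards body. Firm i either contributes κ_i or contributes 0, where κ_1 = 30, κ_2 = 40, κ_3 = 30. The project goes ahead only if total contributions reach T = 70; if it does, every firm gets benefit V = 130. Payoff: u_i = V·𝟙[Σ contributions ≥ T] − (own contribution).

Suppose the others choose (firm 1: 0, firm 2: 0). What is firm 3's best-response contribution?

Others' total = 0. Even contributing 30 gives 30 < 70: no benefit either way.
Best response: 0.

0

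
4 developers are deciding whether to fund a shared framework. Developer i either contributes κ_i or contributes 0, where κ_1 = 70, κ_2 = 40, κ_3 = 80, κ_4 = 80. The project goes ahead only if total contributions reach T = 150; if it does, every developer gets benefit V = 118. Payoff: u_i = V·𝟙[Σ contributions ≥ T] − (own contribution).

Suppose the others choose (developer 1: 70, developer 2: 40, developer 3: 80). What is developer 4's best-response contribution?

0

Others' total = 190 ≥ 150; contributing adds cost 80 for no extra benefit.
Best response: 0.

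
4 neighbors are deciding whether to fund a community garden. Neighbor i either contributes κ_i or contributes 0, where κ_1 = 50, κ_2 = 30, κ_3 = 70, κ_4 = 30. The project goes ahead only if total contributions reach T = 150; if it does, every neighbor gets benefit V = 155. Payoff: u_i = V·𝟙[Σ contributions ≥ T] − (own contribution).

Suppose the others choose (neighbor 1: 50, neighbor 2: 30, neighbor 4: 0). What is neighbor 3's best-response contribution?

Others' total = 80. Contributing 70 brings total to 150 ≥ 150: gain V − κ_3 = 85.
Best response: 70.

70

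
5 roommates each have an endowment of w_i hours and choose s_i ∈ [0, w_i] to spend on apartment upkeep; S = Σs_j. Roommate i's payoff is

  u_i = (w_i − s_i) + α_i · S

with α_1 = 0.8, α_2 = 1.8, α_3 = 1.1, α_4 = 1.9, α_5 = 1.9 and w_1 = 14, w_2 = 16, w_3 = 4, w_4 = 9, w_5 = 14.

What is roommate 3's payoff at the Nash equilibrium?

47.3

∂u_i/∂s_i = α_i − 1, so roommate i contributes w_i if α_i > 1, else 0.
α_i > 1 for i ∈ {2, 3, 4, 5}; NE contributions (0, 16, 4, 9, 14), S = 43.
u_3 = (4 − 4) + 1.1·43 = 47.3.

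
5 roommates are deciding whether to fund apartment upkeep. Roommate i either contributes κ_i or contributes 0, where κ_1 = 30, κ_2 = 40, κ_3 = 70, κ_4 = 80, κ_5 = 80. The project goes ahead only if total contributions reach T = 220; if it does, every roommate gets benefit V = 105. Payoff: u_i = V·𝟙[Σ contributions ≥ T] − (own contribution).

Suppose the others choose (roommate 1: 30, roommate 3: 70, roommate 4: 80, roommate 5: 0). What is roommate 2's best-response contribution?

40

Others' total = 180. Contributing 40 brings total to 220 ≥ 220: gain V − κ_2 = 65.
Best response: 40.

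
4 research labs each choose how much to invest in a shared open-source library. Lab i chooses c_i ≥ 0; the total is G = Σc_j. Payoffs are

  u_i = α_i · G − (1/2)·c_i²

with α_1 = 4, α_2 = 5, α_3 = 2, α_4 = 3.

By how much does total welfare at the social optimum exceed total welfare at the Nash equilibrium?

223

Lab i's FOC: ∂u_i/∂c_i = α_i − c_i = 0, so c_i* = α_i.
NE contributions = (4, 5, 2, 3); G = 14.
W^NE = (Σα)·G − ½Σα_i² = 14² − ½·54 = 169.
Planner sets c_i = Σα_j = 14 for every i, so G^SO = 4·14 = 56.
W^SO = (Σα)·G^SO − ½·4·(Σα)² = (4/2)·14² = 392.
Deadweight loss = W^SO − W^NE = 223.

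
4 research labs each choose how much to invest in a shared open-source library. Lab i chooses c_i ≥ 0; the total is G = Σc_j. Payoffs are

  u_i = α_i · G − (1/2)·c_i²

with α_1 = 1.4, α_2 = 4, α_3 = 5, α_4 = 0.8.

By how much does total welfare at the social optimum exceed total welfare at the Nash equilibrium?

Lab i's FOC: ∂u_i/∂c_i = α_i − c_i = 0, so c_i* = α_i.
NE contributions = (1.4, 4, 5, 0.8); G = 11.2.
W^NE = (Σα)·G − ½Σα_i² = 11.2² − ½·43.6 = 103.64.
Planner sets c_i = Σα_j = 11.2 for every i, so G^SO = 4·11.2 = 44.8.
W^SO = (Σα)·G^SO − ½·4·(Σα)² = (4/2)·11.2² = 250.88.
Deadweight loss = W^SO − W^NE = 147.24.

147.24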